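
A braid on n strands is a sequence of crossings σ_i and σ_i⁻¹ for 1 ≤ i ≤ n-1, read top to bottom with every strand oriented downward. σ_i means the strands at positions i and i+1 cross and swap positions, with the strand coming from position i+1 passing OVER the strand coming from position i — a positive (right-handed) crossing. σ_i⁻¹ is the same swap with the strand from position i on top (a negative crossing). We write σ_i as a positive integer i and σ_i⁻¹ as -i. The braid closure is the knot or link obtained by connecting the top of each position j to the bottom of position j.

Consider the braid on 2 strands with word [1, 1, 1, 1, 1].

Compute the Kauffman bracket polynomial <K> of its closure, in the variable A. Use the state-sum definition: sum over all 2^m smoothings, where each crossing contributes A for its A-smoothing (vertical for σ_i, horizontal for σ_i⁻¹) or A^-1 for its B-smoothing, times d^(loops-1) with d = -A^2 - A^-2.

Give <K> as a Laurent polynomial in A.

-A^7 - A^-1 + A^-5 - A^-9 + A^-13

Derivation:
Braid: s1 s1 s1 s1 s1 on 2 strands, 5 crossings.
Writhe w = (#positive) - (#negative) = 5 - 0 = 5.
Enumerate smoothing states for the bracket polynomial. There are 2^5 = 32 states.
For each crossing: s=0 is the vertical smoothing, s=1 horizontal. Crossing k contributes A^(sign_k * (1 - 2*s_k)); loop factor d = -A^2 - A^-2.
  state 00000: A-exp=+5, loops=2, term = A^5 * d^1
  state 00001: A-exp=+3, loops=1, term = A^3 * d^0
  state 00010: A-exp=+3, loops=1, term = A^3 * d^0
  state 00011: A-exp=+1, loops=2, term = A^1 * d^1
  state 00100: A-exp=+3, loops=1, term = A^3 * d^0
  state 00101: A-exp=+1, loops=2, term = A^1 * d^1
  state 00110: A-exp=+1, loops=2, term = A^1 * d^1
  state 00111: A-exp=-1, loops=3, term = A^-1 * d^2
  state 01000: A-exp=+3, loops=1, term = A^3 * d^0
  state 01001: A-exp=+1, loops=2, term = A^1 * d^1
  state 01010: A-exp=+1, loops=2, term = A^1 * d^1
  state 01011: A-exp=-1, loops=3, term = A^-1 * d^2
  state 01100: A-exp=+1, loops=2, term = A^1 * d^1
  state 01101: A-exp=-1, loops=3, term = A^-1 * d^2
  state 01110: A-exp=-1, loops=3, term = A^-1 * d^2
  state 01111: A-exp=-3, loops=4, term = A^-3 * d^3
  state 10000: A-exp=+3, loops=1, term = A^3 * d^0
  state 10001: A-exp=+1, loops=2, term = A^1 * d^1
  state 10010: A-exp=+1, loops=2, term = A^1 * d^1
  state 10011: A-exp=-1, loops=3, term = A^-1 * d^2
  state 10100: A-exp=+1, loops=2, term = A^1 * d^1
  state 10101: A-exp=-1, loops=3, term = A^-1 * d^2
  state 10110: A-exp=-1, loops=3, term = A^-1 * d^2
  state 10111: A-exp=-3, loops=4, term = A^-3 * d^3
  state 11000: A-exp=+1, loops=2, term = A^1 * d^1
  state 11001: A-exp=-1, loops=3, term = A^-1 * d^2
  state 11010: A-exp=-1, loops=3, term = A^-1 * d^2
  state 11011: A-exp=-3, loops=4, term = A^-3 * d^3
  state 11100: A-exp=-1, loops=3, term = A^-1 * d^2
  state 11101: A-exp=-3, loops=4, term = A^-3 * d^3
  state 11110: A-exp=-3, loops=4, term = A^-3 * d^3
  state 11111: A-exp=-5, loops=5, term = A^-5 * d^4
Collect the terms by A-exponent (count of states per loop number):
Powers of d = -A^2 - A^-2: d^2 = A^4 + 2 + A^-4; d^3 = -A^6 - 3*A^2 - 3*A^-2 - A^-6; d^4 = A^8 + 4*A^4 + 6 + 4*A^-4 + A^-8.
  A^5 * (d) = -A^7 - A^3
  A^3 * (5) = 5*A^3
  A^1 * (10*d) = -10*A^3 - 10*A^-1
  A^-1 * (10*d^2) = 10*A^3 + 20*A^-1 + 10*A^-5
  A^-3 * (5*d^3) = -5*A^3 - 15*A^-1 - 15*A^-5 - 5*A^-9
  A^-5 * (d^4) = A^3 + 4*A^-1 + 6*A^-5 + 4*A^-9 + A^-13
Summing the groups: <K> = -A^7 - A^-1 + A^-5 - A^-9 + A^-13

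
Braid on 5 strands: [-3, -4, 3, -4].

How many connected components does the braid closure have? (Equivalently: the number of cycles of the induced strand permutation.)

Track the strand permutation on 5 strands, starting from identity.
  step 1: s3^-1 swaps positions 3,4 -> [1 2 4 3 5]
  step 2: s4^-1 swaps positions 4,5 -> [1 2 4 5 3]
  step 3: s3 swaps positions 3,4 -> [1 2 5 4 3]
  step 4: s4^-1 swaps positions 4,5 -> [1 2 5 3 4]
Final permutation (position -> original strand): [1 2 5 3 4]
Closure components = cycle count of this permutation = 3.

Answer: 3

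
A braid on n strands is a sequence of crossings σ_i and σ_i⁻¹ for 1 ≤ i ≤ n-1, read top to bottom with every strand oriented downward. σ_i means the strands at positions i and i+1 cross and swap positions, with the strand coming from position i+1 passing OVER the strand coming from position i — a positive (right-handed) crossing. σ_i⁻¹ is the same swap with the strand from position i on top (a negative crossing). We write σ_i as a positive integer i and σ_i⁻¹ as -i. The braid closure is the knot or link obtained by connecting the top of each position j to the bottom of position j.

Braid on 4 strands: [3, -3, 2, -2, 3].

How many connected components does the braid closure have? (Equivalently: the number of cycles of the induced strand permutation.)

3

Derivation:
Track the strand permutation on 4 strands, starting from identity.
  step 1: s3 swaps positions 3,4 -> [1 2 4 3]
  step 2: s3^-1 swaps positions 3,4 -> [1 2 3 4]
  step 3: s2 swaps positions 2,3 -> [1 3 2 4]
  step 4: s2^-1 swaps positions 2,3 -> [1 2 3 4]
  step 5: s3 swaps positions 3,4 -> [1 2 4 3]
Final permutation (position -> original strand): [1 2 4 3]
Closure components = cycle count of this permutation = 3.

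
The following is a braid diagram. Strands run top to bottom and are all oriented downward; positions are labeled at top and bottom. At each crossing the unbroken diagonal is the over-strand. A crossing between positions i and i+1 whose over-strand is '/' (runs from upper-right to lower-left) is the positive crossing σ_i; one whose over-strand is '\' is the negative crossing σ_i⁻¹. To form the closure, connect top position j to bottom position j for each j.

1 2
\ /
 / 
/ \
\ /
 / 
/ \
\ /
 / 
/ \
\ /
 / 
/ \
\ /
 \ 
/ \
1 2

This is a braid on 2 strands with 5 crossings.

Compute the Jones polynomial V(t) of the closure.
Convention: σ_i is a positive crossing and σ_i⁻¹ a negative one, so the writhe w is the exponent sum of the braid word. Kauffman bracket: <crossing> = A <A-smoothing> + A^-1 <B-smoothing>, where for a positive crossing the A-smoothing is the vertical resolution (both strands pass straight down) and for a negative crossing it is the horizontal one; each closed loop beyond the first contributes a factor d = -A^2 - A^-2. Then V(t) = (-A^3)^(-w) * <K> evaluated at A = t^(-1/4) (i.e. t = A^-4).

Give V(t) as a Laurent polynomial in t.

Reading the diagram top to bottom ('/'-over between positions i,i+1 = s_i, '\'-over = s_i^-1): braid word = s1 s1 s1 s1 s1^-1.
The presented braid s1 s1 s1 s1 s1^-1 on 2 strands reduces by inverse Markov moves (closure unchanged at each step):
  Deconjugate: the word is γ·β·γ⁻¹ with γ = s1 (prefix) and γ⁻¹ = s1^-1 (suffix); strip both.
Reduced to β = s1 s1 s1 on 2 strands, 3 crossings.
Compute on β:
Braid: s1 s1 s1 on 2 strands, 3 crossings.
Writhe w = (#positive) - (#negative) = 3 - 0 = 3.
Enumerate smoothing states for the bracket polynomial. There are 2^3 = 8 states.
For each crossing: s=0 is the vertical smoothing, s=1 horizontal. Crossing k contributes A^(sign_k * (1 - 2*s_k)); loop factor d = -A^2 - A^-2.
  state 000: A-exp=+3, loops=2, term = A^3 * d^1
  state 001: A-exp=+1, loops=1, term = A^1 * d^0
  state 010: A-exp=+1, loops=1, term = A^1 * d^0
  state 011: A-exp=-1, loops=2, term = A^-1 * d^1
  state 100: A-exp=+1, loops=1, term = A^1 * d^0
  state 101: A-exp=-1, loops=2, term = A^-1 * d^1
  state 110: A-exp=-1, loops=2, term = A^-1 * d^1
  state 111: A-exp=-3, loops=3, term = A^-3 * d^2
Collect the terms by A-exponent (count of states per loop number):
Powers of d = -A^2 - A^-2: d^2 = A^4 + 2 + A^-4.
  A^3 * (d) = -A^5 - A
  A^1 * (3) = 3*A
  A^-1 * (3*d) = -3*A - 3*A^-3
  A^-3 * (d^2) = A + 2*A^-3 + A^-7
Summing the groups: <K> = -A^5 - A^-3 + A^-7
Normalise by the writhe: (-A^3)^(-w) = (-A^3)^(-3) = -A^-9, so f(A) = -A^-9 * <K> = A^-4 + A^-12 - A^-16.
Substitute A = t^(-1/4), i.e. A^e → t^(-e/4): V(t) = -t^4 + t^3 + t

Answer: -t^4 + t^3 + t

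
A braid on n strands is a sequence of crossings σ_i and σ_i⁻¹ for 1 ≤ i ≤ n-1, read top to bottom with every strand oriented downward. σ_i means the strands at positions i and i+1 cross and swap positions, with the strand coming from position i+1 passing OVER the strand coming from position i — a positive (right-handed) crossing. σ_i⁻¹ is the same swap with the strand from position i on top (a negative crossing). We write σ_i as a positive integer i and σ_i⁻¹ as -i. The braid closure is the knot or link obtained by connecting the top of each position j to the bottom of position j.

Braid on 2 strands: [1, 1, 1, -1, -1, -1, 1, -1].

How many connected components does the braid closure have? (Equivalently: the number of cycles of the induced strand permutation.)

Track the strand permutation on 2 strands, starting from identity.
  step 1: s1 swaps positions 1,2 -> [2 1]
  step 2: s1 swaps positions 1,2 -> [1 2]
  step 3: s1 swaps positions 1,2 -> [2 1]
  step 4: s1^-1 swaps positions 1,2 -> [1 2]
  step 5: s1^-1 swaps positions 1,2 -> [2 1]
  step 6: s1^-1 swaps positions 1,2 -> [1 2]
  step 7: s1 swaps positions 1,2 -> [2 1]
  step 8: s1^-1 swaps positions 1,2 -> [1 2]
Final permutation (position -> original strand): [1 2]
Closure components = cycle count of this permutation = 2.

Answer: 2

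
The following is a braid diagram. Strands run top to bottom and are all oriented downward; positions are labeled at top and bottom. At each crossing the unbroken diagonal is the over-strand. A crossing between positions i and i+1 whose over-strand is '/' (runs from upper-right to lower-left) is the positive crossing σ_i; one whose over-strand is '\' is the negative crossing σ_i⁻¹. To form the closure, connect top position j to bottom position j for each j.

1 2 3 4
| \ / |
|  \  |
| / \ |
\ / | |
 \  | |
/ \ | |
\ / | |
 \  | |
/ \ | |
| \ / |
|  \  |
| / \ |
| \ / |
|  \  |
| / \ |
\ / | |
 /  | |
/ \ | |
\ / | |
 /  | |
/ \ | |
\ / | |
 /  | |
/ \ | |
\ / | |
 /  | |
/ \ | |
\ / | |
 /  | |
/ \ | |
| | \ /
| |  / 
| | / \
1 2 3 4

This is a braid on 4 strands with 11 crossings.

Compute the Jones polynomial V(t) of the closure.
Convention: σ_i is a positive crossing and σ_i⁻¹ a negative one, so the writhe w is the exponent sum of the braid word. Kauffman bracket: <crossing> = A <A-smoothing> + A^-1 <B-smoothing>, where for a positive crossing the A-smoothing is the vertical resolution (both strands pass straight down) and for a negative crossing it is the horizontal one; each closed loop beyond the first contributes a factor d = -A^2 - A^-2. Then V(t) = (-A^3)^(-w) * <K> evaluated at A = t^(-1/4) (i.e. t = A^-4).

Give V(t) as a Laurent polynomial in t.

-t^4 + t^3 - t^2 + 2*t - 1 + 2*t^-1 - t^-2 + t^-3 - t^-4

Derivation:
Reading the diagram top to bottom ('/'-over between positions i,i+1 = s_i, '\'-over = s_i^-1): braid word = s2^-1 s1^-1 s1^-1 s2^-1 s2^-1 s1 s1 s1 s1 s1 s3.
The presented braid s2^-1 s1^-1 s1^-1 s2^-1 s2^-1 s1 s1 s1 s1 s1 s3 on 4 strands reduces by inverse Markov moves (closure unchanged at each step):
  Destabilize: the word has the form β·s3 where s3 occurs only as the final letter (β ∈ B_3); drop it and the last strand → 3 strands.
Reduced to β = s2^-1 s1^-1 s1^-1 s2^-1 s2^-1 s1 s1 s1 s1 s1 on 3 strands, 10 crossings.
Compute on β:
Braid: s2^-1 s1^-1 s1^-1 s2^-1 s2^-1 s1 s1 s1 s1 s1 on 3 strands, 10 crossings.
Writhe w = (#positive) - (#negative) = 5 - 5 = 0.
Enumerate smoothing states for the bracket polynomial. There are 2^10 = 1024 states.
For each crossing: s=0 is the vertical smoothing, s=1 horizontal. Crossing k contributes A^(sign_k * (1 - 2*s_k)); loop factor d = -A^2 - A^-2.
Tabulate the states by total A-exponent and number of loops L (A-exp: L × count):
  A^10: L=4 ×1
  A^8: L=3 ×10
  A^6: L=2 ×29, L=4 ×16
  A^4: L=1 ×26, L=3 ×74, L=5 ×20
  A^2: L=2 ×90, L=4 ×105, L=6 ×15
  A^0: L=1 ×15, L=3 ×141, L=5 ×90, L=7 ×6
  A^-2: L=2 ×35, L=4 ×130, L=6 ×44, L=8 ×1
  A^-4: L=3 ×40, L=5 ×69, L=7 ×11
  A^-6: L=4 ×25, L=6 ×19, L=8 ×1
  A^-8: L=5 ×8, L=7 ×2
  A^-10: L=6 ×1
Each group contributes A^e * Σ count * d^(L-1):
Powers of d = -A^2 - A^-2: d^2 = A^4 + 2 + A^-4; d^3 = -A^6 - 3*A^2 - 3*A^-2 - A^-6; d^4 = A^8 + 4*A^4 + 6 + 4*A^-4 + A^-8; d^5 = -A^10 - 5*A^6 - 10*A^2 - 10*A^-2 - 5*A^-6 - A^-10; d^6 = A^12 + 6*A^8 + 15*A^4 + 20 + 15*A^-4 + 6*A^-8 + A^-12; d^7 = -A^14 - 7*A^10 - 21*A^6 - 35*A^2 - 35*A^-2 - 21*A^-6 - 7*A^-10 - A^-14.
  A^10 * (d^3) = -A^16 - 3*A^12 - 3*A^8 - A^4
  A^8 * (10*d^2) = 10*A^12 + 20*A^8 + 10*A^4
  A^6 * (29*d + 16*d^3) = -16*A^12 - 77*A^8 - 77*A^4 - 16
  A^4 * (26 + 74*d^2 + 20*d^4) = 20*A^12 + 154*A^8 + 294*A^4 + 154 + 20*A^-4
  A^2 * (90*d + 105*d^3 + 15*d^5) = -15*A^12 - 180*A^8 - 555*A^4 - 555 - 180*A^-4 - 15*A^-8
  A^0 * (15 + 141*d^2 + 90*d^4 + 6*d^6) = 6*A^12 + 126*A^8 + 591*A^4 + 957 + 591*A^-4 + 126*A^-8 + 6*A^-12
  A^-2 * (35*d + 130*d^3 + 44*d^5 + d^7) = -A^12 - 51*A^8 - 371*A^4 - 900 - 900*A^-4 - 371*A^-8 - 51*A^-12 - A^-16
  A^-4 * (40*d^2 + 69*d^4 + 11*d^6) = 11*A^8 + 135*A^4 + 481 + 714*A^-4 + 481*A^-8 + 135*A^-12 + 11*A^-16
  A^-6 * (25*d^3 + 19*d^5 + d^7) = -A^8 - 26*A^4 - 141 - 300*A^-4 - 300*A^-8 - 141*A^-12 - 26*A^-16 - A^-20
  A^-8 * (8*d^4 + 2*d^6) = 2*A^4 + 20 + 62*A^-4 + 88*A^-8 + 62*A^-12 + 20*A^-16 + 2*A^-20
  A^-10 * (d^5) = -1 - 5*A^-4 - 10*A^-8 - 10*A^-12 - 5*A^-16 - A^-20
Summing the groups: <K> = -A^16 + A^12 - A^8 + 2*A^4 - 1 + 2*A^-4 - A^-8 + A^-12 - A^-16
Normalise by the writhe: (-A^3)^(-w) = (-A^3)^(0) = 1, so f(A) = 1 * <K> = -A^16 + A^12 - A^8 + 2*A^4 - 1 + 2*A^-4 - A^-8 + A^-12 - A^-16.
Substitute A = t^(-1/4), i.e. A^e → t^(-e/4): V(t) = -t^4 + t^3 - t^2 + 2*t - 1 + 2*t^-1 - t^-2 + t^-3 - t^-4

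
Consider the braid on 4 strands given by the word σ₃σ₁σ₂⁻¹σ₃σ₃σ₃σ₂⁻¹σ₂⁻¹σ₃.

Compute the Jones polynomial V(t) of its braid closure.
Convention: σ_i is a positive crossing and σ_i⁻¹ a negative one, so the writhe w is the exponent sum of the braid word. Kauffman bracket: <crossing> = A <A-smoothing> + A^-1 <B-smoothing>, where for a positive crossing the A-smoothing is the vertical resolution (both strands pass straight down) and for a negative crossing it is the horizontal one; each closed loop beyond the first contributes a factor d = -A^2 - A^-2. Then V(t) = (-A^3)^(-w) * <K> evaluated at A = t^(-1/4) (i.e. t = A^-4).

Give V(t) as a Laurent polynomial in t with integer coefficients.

-t^6 + 2*t^5 - 4*t^4 + 5*t^3 - 4*t^2 + 5*t - 3 + 2*t^-1 - t^-2

Derivation:
Braid: s3 s1 s2^-1 s3 s3 s3 s2^-1 s2^-1 s3 on 4 strands, 9 crossings.
Writhe w = (#positive) - (#negative) = 6 - 3 = 3.
Computing the Kauffman bracket via state sum. There are 2^9 = 512 states.
Smooth each crossing (0=||, 1=⌣⌢); contribution A^(Σ sign_k(1-2s_k)) * d^(L-1).
Tabulate the states by total A-exponent and number of loops L (A-exp: L × count):
  A^9: L=5 ×1
  A^7: L=4 ×9
  A^5: L=3 ×32, L=5 ×4
  A^3: L=2 ×51, L=4 ×32, L=6 ×1
  A^1: L=1 ×27, L=3 ×81, L=5 ×18
  A^-1: L=2 ×53, L=4 ×67, L=6 ×6
  A^-3: L=3 ×50, L=5 ×33, L=7 ×1
  A^-5: L=4 ×27, L=6 ×9
  A^-7: L=5 ×8, L=7 ×1
  A^-9: L=6 ×1
Each group contributes A^e * Σ count * d^(L-1):
Powers of d = -A^2 - A^-2: d^2 = A^4 + 2 + A^-4; d^3 = -A^6 - 3*A^2 - 3*A^-2 - A^-6; d^4 = A^8 + 4*A^4 + 6 + 4*A^-4 + A^-8; d^5 = -A^10 - 5*A^6 - 10*A^2 - 10*A^-2 - 5*A^-6 - A^-10; d^6 = A^12 + 6*A^8 + 15*A^4 + 20 + 15*A^-4 + 6*A^-8 + A^-12.
  A^9 * (d^4) = A^17 + 4*A^13 + 6*A^9 + 4*A^5 + A
  A^7 * (9*d^3) = -9*A^13 - 27*A^9 - 27*A^5 - 9*A
  A^5 * (32*d^2 + 4*d^4) = 4*A^13 + 48*A^9 + 88*A^5 + 48*A + 4*A^-3
  A^3 * (51*d + 32*d^3 + d^5) = -A^13 - 37*A^9 - 157*A^5 - 157*A - 37*A^-3 - A^-7
  A^1 * (27 + 81*d^2 + 18*d^4) = 18*A^9 + 153*A^5 + 297*A + 153*A^-3 + 18*A^-7
  A^-1 * (53*d + 67*d^3 + 6*d^5) = -6*A^9 - 97*A^5 - 314*A - 314*A^-3 - 97*A^-7 - 6*A^-11
  A^-3 * (50*d^2 + 33*d^4 + d^6) = A^9 + 39*A^5 + 197*A + 318*A^-3 + 197*A^-7 + 39*A^-11 + A^-15
  A^-5 * (27*d^3 + 9*d^5) = -9*A^5 - 72*A - 171*A^-3 - 171*A^-7 - 72*A^-11 - 9*A^-15
  A^-7 * (8*d^4 + d^6) = A^5 + 14*A + 47*A^-3 + 68*A^-7 + 47*A^-11 + 14*A^-15 + A^-19
  A^-9 * (d^5) = -A - 5*A^-3 - 10*A^-7 - 10*A^-11 - 5*A^-15 - A^-19
Summing the groups: <K> = A^17 - 2*A^13 + 3*A^9 - 5*A^5 + 4*A - 5*A^-3 + 4*A^-7 - 2*A^-11 + A^-15
Normalise by the writhe: (-A^3)^(-w) = (-A^3)^(-3) = -A^-9, so f(A) = -A^-9 * <K> = -A^8 + 2*A^4 - 3 + 5*A^-4 - 4*A^-8 + 5*A^-12 - 4*A^-16 + 2*A^-20 - A^-24.
Substitute A = t^(-1/4), i.e. A^e → t^(-e/4): V(t) = -t^6 + 2*t^5 - 4*t^4 + 5*t^3 - 4*t^2 + 5*t - 3 + 2*t^-1 - t^-2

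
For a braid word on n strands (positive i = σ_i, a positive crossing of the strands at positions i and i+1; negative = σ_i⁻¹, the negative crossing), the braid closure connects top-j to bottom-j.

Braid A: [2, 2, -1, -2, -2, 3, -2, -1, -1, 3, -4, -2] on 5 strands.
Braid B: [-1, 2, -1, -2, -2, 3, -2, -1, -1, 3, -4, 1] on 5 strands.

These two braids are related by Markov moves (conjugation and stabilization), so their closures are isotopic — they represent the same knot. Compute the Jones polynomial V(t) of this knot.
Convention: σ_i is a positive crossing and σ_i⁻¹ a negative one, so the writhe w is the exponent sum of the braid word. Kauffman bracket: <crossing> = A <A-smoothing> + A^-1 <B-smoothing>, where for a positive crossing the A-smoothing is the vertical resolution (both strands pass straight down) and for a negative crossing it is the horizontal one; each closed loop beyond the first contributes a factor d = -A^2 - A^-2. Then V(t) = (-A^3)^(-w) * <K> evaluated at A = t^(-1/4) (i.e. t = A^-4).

Markov-equivalent braids have isotopic closures, hence identical knot invariants. Strip the Markov moves from each word to reach a common short braid β, then compute V(t) once on β.
Braid A: s2 s2 s1^-1 s2^-1 s2^-1 s3 s2^-1 s1^-1 s1^-1 s3 s4^-1 s2^-1 on 5 strands reduces by inverse Markov moves (closure unchanged at each step):
  Deconjugate: the word is γ·β·γ⁻¹ with γ = s2 (prefix) and γ⁻¹ = s2^-1 (suffix); strip both.
  Destabilize: the word has the form β·s4^-1 where s4^-1 occurs only as the final letter (β ∈ B_4); drop it and the last strand → 4 strands.
Reduced to β = s2 s1^-1 s2^-1 s2^-1 s3 s2^-1 s1^-1 s1^-1 s3 on 4 strands, 9 crossings.
Braid B: s1^-1 s2 s1^-1 s2^-1 s2^-1 s3 s2^-1 s1^-1 s1^-1 s3 s4^-1 s1 on 5 strands reduces by inverse Markov moves (closure unchanged at each step):
  Deconjugate: the word is γ·β·γ⁻¹ with γ = s1^-1 (prefix) and γ⁻¹ = s1 (suffix); strip both.
  Destabilize: the word has the form β·s4^-1 where s4^-1 occurs only as the final letter (β ∈ B_4); drop it and the last strand → 4 strands.
Reduced to β = s2 s1^-1 s2^-1 s2^-1 s3 s2^-1 s1^-1 s1^-1 s3 on 4 strands, 9 crossings.
Both give the same β = s2 s1^-1 s2^-1 s2^-1 s3 s2^-1 s1^-1 s1^-1 s3 on 4 strands, so one state sum suffices:
Braid: s2 s1^-1 s2^-1 s2^-1 s3 s2^-1 s1^-1 s1^-1 s3 on 4 strands, 9 crossings.
Writhe w = (#positive) - (#negative) = 3 - 6 = -3.
Computing the Kauffman bracket via state sum. There are 2^9 = 512 states.
Each crossing splits two ways (0=vertical, 1=horizontal). The state's weight is A^(#A-smoothings - #B-smoothings) * d^(loops - 1).
Tabulate the states by total A-exponent and number of loops L (A-exp: L × count):
  A^9: L=6 ×1
  A^7: L=5 ×9
  A^5: L=4 ×35, L=6 ×1
  A^3: L=3 ×73, L=5 ×11
  A^1: L=2 ×82, L=4 ×43, L=6 ×1
  A^-1: L=1 ×40, L=3 ×79, L=5 ×7
  A^-3: L=2 ×63, L=4 ×21
  A^-5: L=1 ×9, L=3 ×26, L=5 ×1
  A^-7: L=2 ×6, L=4 ×3
  A^-9: L=3 ×1
Each group contributes A^e * Σ count * d^(L-1):
Powers of d = -A^2 - A^-2: d^2 = A^4 + 2 + A^-4; d^3 = -A^6 - 3*A^2 - 3*A^-2 - A^-6; d^4 = A^8 + 4*A^4 + 6 + 4*A^-4 + A^-8; d^5 = -A^10 - 5*A^6 - 10*A^2 - 10*A^-2 - 5*A^-6 - A^-10.
  A^9 * (d^5) = -A^19 - 5*A^15 - 10*A^11 - 10*A^7 - 5*A^3 - A^-1
  A^7 * (9*d^4) = 9*A^15 + 36*A^11 + 54*A^7 + 36*A^3 + 9*A^-1
  A^5 * (35*d^3 + d^5) = -A^15 - 40*A^11 - 115*A^7 - 115*A^3 - 40*A^-1 - A^-5
  A^3 * (73*d^2 + 11*d^4) = 11*A^11 + 117*A^7 + 212*A^3 + 117*A^-1 + 11*A^-5
  A^1 * (82*d + 43*d^3 + d^5) = -A^11 - 48*A^7 - 221*A^3 - 221*A^-1 - 48*A^-5 - A^-9
  A^-1 * (40 + 79*d^2 + 7*d^4) = 7*A^7 + 107*A^3 + 240*A^-1 + 107*A^-5 + 7*A^-9
  A^-3 * (63*d + 21*d^3) = -21*A^3 - 126*A^-1 - 126*A^-5 - 21*A^-9
  A^-5 * (9 + 26*d^2 + d^4) = A^3 + 30*A^-1 + 67*A^-5 + 30*A^-9 + A^-13
  A^-7 * (6*d + 3*d^3) = -3*A^-1 - 15*A^-5 - 15*A^-9 - 3*A^-13
  A^-9 * (d^2) = A^-5 + 2*A^-9 + A^-13
Summing the groups: <K> = -A^19 + 3*A^15 - 4*A^11 + 5*A^7 - 6*A^3 + 5*A^-1 - 4*A^-5 + 2*A^-9 - A^-13
Normalise by the writhe: (-A^3)^(-w) = (-A^3)^(3) = -A^9, so f(A) = -A^9 * <K> = A^28 - 3*A^24 + 4*A^20 - 5*A^16 + 6*A^12 - 5*A^8 + 4*A^4 - 2 + A^-4.
Substitute A = t^(-1/4), i.e. A^e → t^(-e/4): V(t) = t - 2 + 4*t^-1 - 5*t^-2 + 6*t^-3 - 5*t^-4 + 4*t^-5 - 3*t^-6 + t^-7

Answer: t - 2 + 4*t^-1 - 5*t^-2 + 6*t^-3 - 5*t^-4 + 4*t^-5 - 3*t^-6 + t^-7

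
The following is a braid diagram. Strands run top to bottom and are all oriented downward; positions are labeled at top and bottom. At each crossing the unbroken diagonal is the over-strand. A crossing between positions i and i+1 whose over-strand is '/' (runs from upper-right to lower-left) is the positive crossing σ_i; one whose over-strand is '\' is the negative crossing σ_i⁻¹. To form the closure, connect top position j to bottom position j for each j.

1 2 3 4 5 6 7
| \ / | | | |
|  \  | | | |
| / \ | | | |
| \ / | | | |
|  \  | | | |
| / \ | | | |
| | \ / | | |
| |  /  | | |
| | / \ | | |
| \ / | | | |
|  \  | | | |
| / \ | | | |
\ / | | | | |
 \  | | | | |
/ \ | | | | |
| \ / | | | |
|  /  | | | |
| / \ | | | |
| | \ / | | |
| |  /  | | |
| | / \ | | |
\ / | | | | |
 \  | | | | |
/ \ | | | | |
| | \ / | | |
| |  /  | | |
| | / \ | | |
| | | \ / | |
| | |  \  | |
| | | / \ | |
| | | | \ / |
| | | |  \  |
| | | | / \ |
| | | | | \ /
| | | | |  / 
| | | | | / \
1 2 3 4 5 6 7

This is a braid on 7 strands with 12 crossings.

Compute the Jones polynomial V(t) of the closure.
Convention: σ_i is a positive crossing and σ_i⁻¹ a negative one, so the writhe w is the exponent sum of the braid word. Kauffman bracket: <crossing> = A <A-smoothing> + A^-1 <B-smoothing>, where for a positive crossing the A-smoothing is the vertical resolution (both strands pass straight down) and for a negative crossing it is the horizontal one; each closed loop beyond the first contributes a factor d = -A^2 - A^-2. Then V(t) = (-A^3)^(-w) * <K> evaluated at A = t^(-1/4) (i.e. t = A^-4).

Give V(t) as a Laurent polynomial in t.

-t^3 + 2*t^2 - 3*t + 5 - 4*t^-1 + 4*t^-2 - 3*t^-3 + 2*t^-4 - t^-5

Derivation:
Reading the diagram top to bottom ('/'-over between positions i,i+1 = s_i, '\'-over = s_i^-1): braid word = s2^-1 s2^-1 s3 s2^-1 s1^-1 s2 s3 s1^-1 s3 s4^-1 s5^-1 s6.
The presented braid s2^-1 s2^-1 s3 s2^-1 s1^-1 s2 s3 s1^-1 s3 s4^-1 s5^-1 s6 on 7 strands reduces by inverse Markov moves (closure unchanged at each step):
  Destabilize: the word has the form β·s6 where s6 occurs only as the final letter (β ∈ B_6); drop it and the last strand → 6 strands.
  Destabilize: the word has the form β·s5^-1 where s5^-1 occurs only as the final letter (β ∈ B_5); drop it and the last strand → 5 strands.
  Destabilize: the word has the form β·s4^-1 where s4^-1 occurs only as the final letter (β ∈ B_4); drop it and the last strand → 4 strands.
Reduced to β = s2^-1 s2^-1 s3 s2^-1 s1^-1 s2 s3 s1^-1 s3 on 4 strands, 9 crossings.
Compute on β:
Braid: s2^-1 s2^-1 s3 s2^-1 s1^-1 s2 s3 s1^-1 s3 on 4 strands, 9 crossings.
Writhe w = (#positive) - (#negative) = 4 - 5 = -1.
Enumerate smoothing states for the bracket polynomial. There are 2^9 = 512 states.
Each crossing splits two ways (0=vertical, 1=horizontal). The state's weight is A^(#A-smoothings - #B-smoothings) * d^(loops - 1).
Tabulate the states by total A-exponent and number of loops L (A-exp: L × count):
  A^9: L=5 ×1
  A^7: L=4 ×9
  A^5: L=3 ×32, L=5 ×4
  A^3: L=2 ×55, L=4 ×28, L=6 ×1
  A^1: L=1 ×39, L=3 ×77, L=5 ×10
  A^-1: L=2 ×87, L=4 ×38, L=6 ×1
  A^-3: L=1 ×14, L=3 ×64, L=5 ×6
  A^-5: L=2 ×17, L=4 ×19
  A^-7: L=3 ×7, L=5 ×2
  A^-9: L=4 ×1
Each group contributes A^e * Σ count * d^(L-1):
Powers of d = -A^2 - A^-2: d^2 = A^4 + 2 + A^-4; d^3 = -A^6 - 3*A^2 - 3*A^-2 - A^-6; d^4 = A^8 + 4*A^4 + 6 + 4*A^-4 + A^-8; d^5 = -A^10 - 5*A^6 - 10*A^2 - 10*A^-2 - 5*A^-6 - A^-10.
  A^9 * (d^4) = A^17 + 4*A^13 + 6*A^9 + 4*A^5 + A
  A^7 * (9*d^3) = -9*A^13 - 27*A^9 - 27*A^5 - 9*A
  A^5 * (32*d^2 + 4*d^4) = 4*A^13 + 48*A^9 + 88*A^5 + 48*A + 4*A^-3
  A^3 * (55*d + 28*d^3 + d^5) = -A^13 - 33*A^9 - 149*A^5 - 149*A - 33*A^-3 - A^-7
  A^1 * (39 + 77*d^2 + 10*d^4) = 10*A^9 + 117*A^5 + 253*A + 117*A^-3 + 10*A^-7
  A^-1 * (87*d + 38*d^3 + d^5) = -A^9 - 43*A^5 - 211*A - 211*A^-3 - 43*A^-7 - A^-11
  A^-3 * (14 + 64*d^2 + 6*d^4) = 6*A^5 + 88*A + 178*A^-3 + 88*A^-7 + 6*A^-11
  A^-5 * (17*d + 19*d^3) = -19*A - 74*A^-3 - 74*A^-7 - 19*A^-11
  A^-7 * (7*d^2 + 2*d^4) = 2*A + 15*A^-3 + 26*A^-7 + 15*A^-11 + 2*A^-15
  A^-9 * (d^3) = -A^-3 - 3*A^-7 - 3*A^-11 - A^-15
Summing the groups: <K> = A^17 - 2*A^13 + 3*A^9 - 4*A^5 + 4*A - 5*A^-3 + 3*A^-7 - 2*A^-11 + A^-15
Normalise by the writhe: (-A^3)^(-w) = (-A^3)^(1) = -A^3, so f(A) = -A^3 * <K> = -A^20 + 2*A^16 - 3*A^12 + 4*A^8 - 4*A^4 + 5 - 3*A^-4 + 2*A^-8 - A^-12.
Substitute A = t^(-1/4), i.e. A^e → t^(-e/4): V(t) = -t^3 + 2*t^2 - 3*t + 5 - 4*t^-1 + 4*t^-2 - 3*t^-3 + 2*t^-4 - t^-5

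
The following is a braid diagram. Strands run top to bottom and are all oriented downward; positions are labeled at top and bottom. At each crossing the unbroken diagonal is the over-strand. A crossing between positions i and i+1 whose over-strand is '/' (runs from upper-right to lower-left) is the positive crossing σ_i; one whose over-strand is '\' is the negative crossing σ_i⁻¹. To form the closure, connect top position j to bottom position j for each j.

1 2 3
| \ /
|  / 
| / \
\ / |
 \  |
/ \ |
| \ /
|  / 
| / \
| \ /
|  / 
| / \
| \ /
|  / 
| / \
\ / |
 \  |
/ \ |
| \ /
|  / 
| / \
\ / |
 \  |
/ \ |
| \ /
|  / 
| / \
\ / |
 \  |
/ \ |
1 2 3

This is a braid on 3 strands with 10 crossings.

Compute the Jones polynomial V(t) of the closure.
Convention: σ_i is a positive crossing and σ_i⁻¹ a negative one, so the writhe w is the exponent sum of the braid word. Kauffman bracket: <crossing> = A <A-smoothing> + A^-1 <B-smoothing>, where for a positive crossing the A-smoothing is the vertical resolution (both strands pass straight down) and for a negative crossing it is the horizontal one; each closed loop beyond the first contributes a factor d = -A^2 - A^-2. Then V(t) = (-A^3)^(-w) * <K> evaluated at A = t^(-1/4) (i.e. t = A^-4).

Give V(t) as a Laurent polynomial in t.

Reading the diagram top to bottom ('/'-over between positions i,i+1 = s_i, '\'-over = s_i^-1): braid word = s2 s1^-1 s2 s2 s2 s1^-1 s2 s1^-1 s2 s1^-1.
Braid: s2 s1^-1 s2 s2 s2 s1^-1 s2 s1^-1 s2 s1^-1 on 3 strands, 10 crossings.
Writhe w = (#positive) - (#negative) = 6 - 4 = 2.
Computing the Kauffman bracket via state sum. There are 2^10 = 1024 states.
For each crossing: s=0 is the vertical smoothing, s=1 horizontal. Crossing k contributes A^(sign_k * (1 - 2*s_k)); loop factor d = -A^2 - A^-2.
Tabulate the states by total A-exponent and number of loops L (A-exp: L × count):
  A^10: L=5 ×1
  A^8: L=4 ×10
  A^6: L=3 ×42, L=5 ×3
  A^4: L=2 ×90, L=4 ×29, L=6 ×1
  A^2: L=1 ×87, L=3 ×110, L=5 ×13
  A^0: L=2 ×179, L=4 ×71, L=6 ×2
  A^-2: L=3 ×187, L=5 ×23
  A^-4: L=4 ×117, L=6 ×3
  A^-6: L=5 ×45
  A^-8: L=6 ×10
  A^-10: L=7 ×1
Each group contributes A^e * Σ count * d^(L-1):
Powers of d = -A^2 - A^-2: d^2 = A^4 + 2 + A^-4; d^3 = -A^6 - 3*A^2 - 3*A^-2 - A^-6; d^4 = A^8 + 4*A^4 + 6 + 4*A^-4 + A^-8; d^5 = -A^10 - 5*A^6 - 10*A^2 - 10*A^-2 - 5*A^-6 - A^-10; d^6 = A^12 + 6*A^8 + 15*A^4 + 20 + 15*A^-4 + 6*A^-8 + A^-12.
  A^10 * (d^4) = A^18 + 4*A^14 + 6*A^10 + 4*A^6 + A^2
  A^8 * (10*d^3) = -10*A^14 - 30*A^10 - 30*A^6 - 10*A^2
  A^6 * (42*d^2 + 3*d^4) = 3*A^14 + 54*A^10 + 102*A^6 + 54*A^2 + 3*A^-2
  A^4 * (90*d + 29*d^3 + d^5) = -A^14 - 34*A^10 - 187*A^6 - 187*A^2 - 34*A^-2 - A^-6
  A^2 * (87 + 110*d^2 + 13*d^4) = 13*A^10 + 162*A^6 + 385*A^2 + 162*A^-2 + 13*A^-6
  A^0 * (179*d + 71*d^3 + 2*d^5) = -2*A^10 - 81*A^6 - 412*A^2 - 412*A^-2 - 81*A^-6 - 2*A^-10
  A^-2 * (187*d^2 + 23*d^4) = 23*A^6 + 279*A^2 + 512*A^-2 + 279*A^-6 + 23*A^-10
  A^-4 * (117*d^3 + 3*d^5) = -3*A^6 - 132*A^2 - 381*A^-2 - 381*A^-6 - 132*A^-10 - 3*A^-14
  A^-6 * (45*d^4) = 45*A^2 + 180*A^-2 + 270*A^-6 + 180*A^-10 + 45*A^-14
  A^-8 * (10*d^5) = -10*A^2 - 50*A^-2 - 100*A^-6 - 100*A^-10 - 50*A^-14 - 10*A^-18
  A^-10 * (d^6) = A^2 + 6*A^-2 + 15*A^-6 + 20*A^-10 + 15*A^-14 + 6*A^-18 + A^-22
Summing the groups: <K> = A^18 - 4*A^14 + 7*A^10 - 10*A^6 + 14*A^2 - 14*A^-2 + 14*A^-6 - 11*A^-10 + 7*A^-14 - 4*A^-18 + A^-22
Normalise by the writhe: (-A^3)^(-w) = (-A^3)^(-2) = A^-6, so f(A) = A^-6 * <K> = A^12 - 4*A^8 + 7*A^4 - 10 + 14*A^-4 - 14*A^-8 + 14*A^-12 - 11*A^-16 + 7*A^-20 - 4*A^-24 + A^-28.
Substitute A = t^(-1/4), i.e. A^e → t^(-e/4): V(t) = t^7 - 4*t^6 + 7*t^5 - 11*t^4 + 14*t^3 - 14*t^2 + 14*t - 10 + 7*t^-1 - 4*t^-2 + t^-3

Answer: t^7 - 4*t^6 + 7*t^5 - 11*t^4 + 14*t^3 - 14*t^2 + 14*t - 10 + 7*t^-1 - 4*t^-2 + t^-3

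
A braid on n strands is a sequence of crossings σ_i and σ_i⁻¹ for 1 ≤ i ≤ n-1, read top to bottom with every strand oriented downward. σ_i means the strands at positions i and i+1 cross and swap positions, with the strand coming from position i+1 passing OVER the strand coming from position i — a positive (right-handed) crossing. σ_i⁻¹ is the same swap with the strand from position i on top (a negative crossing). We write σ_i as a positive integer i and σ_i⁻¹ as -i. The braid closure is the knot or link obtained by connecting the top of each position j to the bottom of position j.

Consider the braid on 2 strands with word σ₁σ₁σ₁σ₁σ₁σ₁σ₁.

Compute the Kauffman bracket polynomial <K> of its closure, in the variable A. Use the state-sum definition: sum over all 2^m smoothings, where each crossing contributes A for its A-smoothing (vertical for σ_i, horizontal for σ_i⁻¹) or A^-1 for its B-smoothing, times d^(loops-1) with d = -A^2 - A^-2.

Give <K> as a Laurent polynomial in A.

Braid: s1 s1 s1 s1 s1 s1 s1 on 2 strands, 7 crossings.
Writhe w = (#positive) - (#negative) = 7 - 0 = 7.
State-sum expansion of <K>. There are 2^7 = 128 states.
Each crossing splits two ways (0=vertical, 1=horizontal). The state's weight is A^(#A-smoothings - #B-smoothings) * d^(loops - 1).
Tabulate the states by total A-exponent and number of loops L (A-exp: L × count):
  A^7: L=2 ×1
  A^5: L=1 ×7
  A^3: L=2 ×21
  A^1: L=3 ×35
  A^-1: L=4 ×35
  A^-3: L=5 ×21
  A^-5: L=6 ×7
  A^-7: L=7 ×1
Each group contributes A^e * Σ count * d^(L-1):
Powers of d = -A^2 - A^-2: d^2 = A^4 + 2 + A^-4; d^3 = -A^6 - 3*A^2 - 3*A^-2 - A^-6; d^4 = A^8 + 4*A^4 + 6 + 4*A^-4 + A^-8; d^5 = -A^10 - 5*A^6 - 10*A^2 - 10*A^-2 - 5*A^-6 - A^-10; d^6 = A^12 + 6*A^8 + 15*A^4 + 20 + 15*A^-4 + 6*A^-8 + A^-12.
  A^7 * (d) = -A^9 - A^5
  A^5 * (7) = 7*A^5
  A^3 * (21*d) = -21*A^5 - 21*A
  A^1 * (35*d^2) = 35*A^5 + 70*A + 35*A^-3
  A^-1 * (35*d^3) = -35*A^5 - 105*A - 105*A^-3 - 35*A^-7
  A^-3 * (21*d^4) = 21*A^5 + 84*A + 126*A^-3 + 84*A^-7 + 21*A^-11
  A^-5 * (7*d^5) = -7*A^5 - 35*A - 70*A^-3 - 70*A^-7 - 35*A^-11 - 7*A^-15
  A^-7 * (d^6) = A^5 + 6*A + 15*A^-3 + 20*A^-7 + 15*A^-11 + 6*A^-15 + A^-19
Summing the groups: <K> = -A^9 - A + A^-3 - A^-7 + A^-11 - A^-15 + A^-19

Answer: -A^9 - A + A^-3 - A^-7 + A^-11 - A^-15 + A^-19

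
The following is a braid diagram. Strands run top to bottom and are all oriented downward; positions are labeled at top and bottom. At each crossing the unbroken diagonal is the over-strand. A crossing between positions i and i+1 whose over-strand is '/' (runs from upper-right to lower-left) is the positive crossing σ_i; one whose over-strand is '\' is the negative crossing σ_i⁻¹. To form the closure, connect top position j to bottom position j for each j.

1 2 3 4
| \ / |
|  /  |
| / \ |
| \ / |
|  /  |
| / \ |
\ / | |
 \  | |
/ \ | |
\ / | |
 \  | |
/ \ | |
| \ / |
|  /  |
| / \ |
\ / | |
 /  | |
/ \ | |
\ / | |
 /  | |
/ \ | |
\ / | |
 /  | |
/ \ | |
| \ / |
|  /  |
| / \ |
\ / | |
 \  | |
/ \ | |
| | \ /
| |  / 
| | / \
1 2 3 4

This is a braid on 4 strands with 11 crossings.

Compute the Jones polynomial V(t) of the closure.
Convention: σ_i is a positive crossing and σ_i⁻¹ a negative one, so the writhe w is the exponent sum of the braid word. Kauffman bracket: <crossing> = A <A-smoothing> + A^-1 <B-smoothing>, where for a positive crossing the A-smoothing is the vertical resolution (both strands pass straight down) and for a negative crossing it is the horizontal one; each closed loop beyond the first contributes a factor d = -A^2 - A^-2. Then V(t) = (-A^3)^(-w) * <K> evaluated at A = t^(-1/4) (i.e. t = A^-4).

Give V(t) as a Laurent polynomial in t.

Reading the diagram top to bottom ('/'-over between positions i,i+1 = s_i, '\'-over = s_i^-1): braid word = s2 s2 s1^-1 s1^-1 s2 s1 s1 s1 s2 s1^-1 s3.
The presented braid s2 s2 s1^-1 s1^-1 s2 s1 s1 s1 s2 s1^-1 s3 on 4 strands reduces by inverse Markov moves (closure unchanged at each step):
  Destabilize: the word has the form β·s3 where s3 occurs only as the final letter (β ∈ B_3); drop it and the last strand → 3 strands.
Reduced to β = s2 s2 s1^-1 s1^-1 s2 s1 s1 s1 s2 s1^-1 on 3 strands, 10 crossings.
Compute on β:
Braid: s2 s2 s1^-1 s1^-1 s2 s1 s1 s1 s2 s1^-1 on 3 strands, 10 crossings.
Writhe w = (#positive) - (#negative) = 7 - 3 = 4.
State-sum expansion of <K>. There are 2^10 = 1024 states.
For each crossing: s=0 is the vertical smoothing, s=1 horizontal. Crossing k contributes A^(sign_k * (1 - 2*s_k)); loop factor d = -A^2 - A^-2.
Tabulate the states by total A-exponent and number of loops L (A-exp: L × count):
  A^10: L=4 ×1
  A^8: L=3 ×7, L=5 ×3
  A^6: L=2 ×19, L=4 ×23, L=6 ×3
  A^4: L=1 ×20, L=3 ×75, L=5 ×24, L=7 ×1
  A^2: L=2 ×114, L=4 ×86, L=6 ×10
  A^0: L=1 ×51, L=3 ×155, L=5 ×45, L=7 ×1
  A^-2: L=2 ×102, L=4 ×98, L=6 ×10
  A^-4: L=3 ×89, L=5 ×30, L=7 ×1
  A^-6: L=4 ×41, L=6 ×4
  A^-8: L=5 ×10
  A^-10: L=6 ×1
Each group contributes A^e * Σ count * d^(L-1):
Powers of d = -A^2 - A^-2: d^2 = A^4 + 2 + A^-4; d^3 = -A^6 - 3*A^2 - 3*A^-2 - A^-6; d^4 = A^8 + 4*A^4 + 6 + 4*A^-4 + A^-8; d^5 = -A^10 - 5*A^6 - 10*A^2 - 10*A^-2 - 5*A^-6 - A^-10; d^6 = A^12 + 6*A^8 + 15*A^4 + 20 + 15*A^-4 + 6*A^-8 + A^-12.
  A^10 * (d^3) = -A^16 - 3*A^12 - 3*A^8 - A^4
  A^8 * (7*d^2 + 3*d^4) = 3*A^16 + 19*A^12 + 32*A^8 + 19*A^4 + 3
  A^6 * (19*d + 23*d^3 + 3*d^5) = -3*A^16 - 38*A^12 - 118*A^8 - 118*A^4 - 38 - 3*A^-4
  A^4 * (20 + 75*d^2 + 24*d^4 + d^6) = A^16 + 30*A^12 + 186*A^8 + 334*A^4 + 186 + 30*A^-4 + A^-8
  A^2 * (114*d + 86*d^3 + 10*d^5) = -10*A^12 - 136*A^8 - 472*A^4 - 472 - 136*A^-4 - 10*A^-8
  A^0 * (51 + 155*d^2 + 45*d^4 + d^6) = A^12 + 51*A^8 + 350*A^4 + 651 + 350*A^-4 + 51*A^-8 + A^-12
  A^-2 * (102*d + 98*d^3 + 10*d^5) = -10*A^8 - 148*A^4 - 496 - 496*A^-4 - 148*A^-8 - 10*A^-12
  A^-4 * (89*d^2 + 30*d^4 + d^6) = A^8 + 36*A^4 + 224 + 378*A^-4 + 224*A^-8 + 36*A^-12 + A^-16
  A^-6 * (41*d^3 + 4*d^5) = -4*A^4 - 61 - 163*A^-4 - 163*A^-8 - 61*A^-12 - 4*A^-16
  A^-8 * (10*d^4) = 10 + 40*A^-4 + 60*A^-8 + 40*A^-12 + 10*A^-16
  A^-10 * (d^5) = -1 - 5*A^-4 - 10*A^-8 - 10*A^-12 - 5*A^-16 - A^-20
Summing the groups: <K> = -A^12 + 3*A^8 - 4*A^4 + 6 - 5*A^-4 + 5*A^-8 - 4*A^-12 + 2*A^-16 - A^-20
Normalise by the writhe: (-A^3)^(-w) = (-A^3)^(-4) = A^-12, so f(A) = A^-12 * <K> = -1 + 3*A^-4 - 4*A^-8 + 6*A^-12 - 5*A^-16 + 5*A^-20 - 4*A^-24 + 2*A^-28 - A^-32.
Substitute A = t^(-1/4), i.e. A^e → t^(-e/4): V(t) = -t^8 + 2*t^7 - 4*t^6 + 5*t^5 - 5*t^4 + 6*t^3 - 4*t^2 + 3*t - 1

Answer: -t^8 + 2*t^7 - 4*t^6 + 5*t^5 - 5*t^4 + 6*t^3 - 4*t^2 + 3*t - 1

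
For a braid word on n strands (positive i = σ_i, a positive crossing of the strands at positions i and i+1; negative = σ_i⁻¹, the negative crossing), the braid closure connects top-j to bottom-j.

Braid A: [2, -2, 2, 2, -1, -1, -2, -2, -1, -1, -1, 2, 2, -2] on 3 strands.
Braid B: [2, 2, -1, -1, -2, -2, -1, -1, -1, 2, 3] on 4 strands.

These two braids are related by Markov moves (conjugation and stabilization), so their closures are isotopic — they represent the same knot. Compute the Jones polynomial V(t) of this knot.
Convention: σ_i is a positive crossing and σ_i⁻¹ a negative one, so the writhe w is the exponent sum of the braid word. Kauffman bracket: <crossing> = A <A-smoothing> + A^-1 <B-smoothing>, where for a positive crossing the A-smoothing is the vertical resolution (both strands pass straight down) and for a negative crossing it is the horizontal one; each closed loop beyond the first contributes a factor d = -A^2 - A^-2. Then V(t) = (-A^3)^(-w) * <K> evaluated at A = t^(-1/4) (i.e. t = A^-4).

Markov-equivalent braids have isotopic closures, hence identical knot invariants. Strip the Markov moves from each word to reach a common short braid β, then compute V(t) once on β.
Braid A: s2 s2^-1 s2 s2 s1^-1 s1^-1 s2^-1 s2^-1 s1^-1 s1^-1 s1^-1 s2 s2 s2^-1 on 3 strands reduces by inverse Markov moves (closure unchanged at each step):
  Deconjugate: the word is γ·β·γ⁻¹ with γ = s2 (prefix) and γ⁻¹ = s2^-1 (suffix); strip both.
  Deconjugate: the word is γ·β·γ⁻¹ with γ = s2^-1 (prefix) and γ⁻¹ = s2 (suffix); strip both.
Reduced to β = s2 s2 s1^-1 s1^-1 s2^-1 s2^-1 s1^-1 s1^-1 s1^-1 s2 on 3 strands, 10 crossings.
Braid B: s2 s2 s1^-1 s1^-1 s2^-1 s2^-1 s1^-1 s1^-1 s1^-1 s2 s3 on 4 strands reduces by inverse Markov moves (closure unchanged at each step):
  Destabilize: the word has the form β·s3 where s3 occurs only as the final letter (β ∈ B_3); drop it and the last strand → 3 strands.
Reduced to β = s2 s2 s1^-1 s1^-1 s2^-1 s2^-1 s1^-1 s1^-1 s1^-1 s2 on 3 strands, 10 crossings.
Both give the same β = s2 s2 s1^-1 s1^-1 s2^-1 s2^-1 s1^-1 s1^-1 s1^-1 s2 on 3 strands, so one state sum suffices:
Braid: s2 s2 s1^-1 s1^-1 s2^-1 s2^-1 s1^-1 s1^-1 s1^-1 s2 on 3 strands, 10 crossings.
Writhe w = (#positive) - (#negative) = 3 - 7 = -4.
Enumerate smoothing states for the bracket polynomial. There are 2^10 = 1024 states.
Smooth each crossing (0=||, 1=⌣⌢); contribution A^(Σ sign_k(1-2s_k)) * d^(L-1).
Tabulate the states by total A-exponent and number of loops L (A-exp: L × count):
  A^10: L=6 ×1
  A^8: L=5 ×10
  A^6: L=4 ×41, L=6 ×4
  A^4: L=3 ×87, L=5 ×32, L=7 ×1
  A^2: L=2 ×97, L=4 ×100, L=6 ×13
  A^0: L=1 ×46, L=3 ×152, L=5 ×52, L=7 ×2
  A^-2: L=2 ×103, L=4 ×96, L=6 ×11
  A^-4: L=1 ×15, L=3 ×79, L=5 ×26
  A^-6: L=2 ×18, L=4 ×26, L=6 ×1
  A^-8: L=3 ×8, L=5 ×2
  A^-10: L=4 ×1
Each group contributes A^e * Σ count * d^(L-1):
Powers of d = -A^2 - A^-2: d^2 = A^4 + 2 + A^-4; d^3 = -A^6 - 3*A^2 - 3*A^-2 - A^-6; d^4 = A^8 + 4*A^4 + 6 + 4*A^-4 + A^-8; d^5 = -A^10 - 5*A^6 - 10*A^2 - 10*A^-2 - 5*A^-6 - A^-10; d^6 = A^12 + 6*A^8 + 15*A^4 + 20 + 15*A^-4 + 6*A^-8 + A^-12.
  A^10 * (d^5) = -A^20 - 5*A^16 - 10*A^12 - 10*A^8 - 5*A^4 - 1
  A^8 * (10*d^4) = 10*A^16 + 40*A^12 + 60*A^8 + 40*A^4 + 10
  A^6 * (41*d^3 + 4*d^5) = -4*A^16 - 61*A^12 - 163*A^8 - 163*A^4 - 61 - 4*A^-4
  A^4 * (87*d^2 + 32*d^4 + d^6) = A^16 + 38*A^12 + 230*A^8 + 386*A^4 + 230 + 38*A^-4 + A^-8
  A^2 * (97*d + 100*d^3 + 13*d^5) = -13*A^12 - 165*A^8 - 527*A^4 - 527 - 165*A^-4 - 13*A^-8
  A^0 * (46 + 152*d^2 + 52*d^4 + 2*d^6) = 2*A^12 + 64*A^8 + 390*A^4 + 702 + 390*A^-4 + 64*A^-8 + 2*A^-12
  A^-2 * (103*d + 96*d^3 + 11*d^5) = -11*A^8 - 151*A^4 - 501 - 501*A^-4 - 151*A^-8 - 11*A^-12
  A^-4 * (15 + 79*d^2 + 26*d^4) = 26*A^4 + 183 + 329*A^-4 + 183*A^-8 + 26*A^-12
  A^-6 * (18*d + 26*d^3 + d^5) = -A^4 - 31 - 106*A^-4 - 106*A^-8 - 31*A^-12 - A^-16
  A^-8 * (8*d^2 + 2*d^4) = 2 + 16*A^-4 + 28*A^-8 + 16*A^-12 + 2*A^-16
  A^-10 * (d^3) = -A^-4 - 3*A^-8 - 3*A^-12 - A^-16
Summing the groups: <K> = -A^20 + 2*A^16 - 4*A^12 + 5*A^8 - 5*A^4 + 6 - 4*A^-4 + 3*A^-8 - A^-12
Normalise by the writhe: (-A^3)^(-w) = (-A^3)^(4) = A^12, so f(A) = A^12 * <K> = -A^32 + 2*A^28 - 4*A^24 + 5*A^20 - 5*A^16 + 6*A^12 - 4*A^8 + 3*A^4 - 1.
Substitute A = t^(-1/4), i.e. A^e → t^(-e/4): V(t) = -1 + 3*t^-1 - 4*t^-2 + 6*t^-3 - 5*t^-4 + 5*t^-5 - 4*t^-6 + 2*t^-7 - t^-8

Answer: -1 + 3*t^-1 - 4*t^-2 + 6*t^-3 - 5*t^-4 + 5*t^-5 - 4*t^-6 + 2*t^-7 - t^-8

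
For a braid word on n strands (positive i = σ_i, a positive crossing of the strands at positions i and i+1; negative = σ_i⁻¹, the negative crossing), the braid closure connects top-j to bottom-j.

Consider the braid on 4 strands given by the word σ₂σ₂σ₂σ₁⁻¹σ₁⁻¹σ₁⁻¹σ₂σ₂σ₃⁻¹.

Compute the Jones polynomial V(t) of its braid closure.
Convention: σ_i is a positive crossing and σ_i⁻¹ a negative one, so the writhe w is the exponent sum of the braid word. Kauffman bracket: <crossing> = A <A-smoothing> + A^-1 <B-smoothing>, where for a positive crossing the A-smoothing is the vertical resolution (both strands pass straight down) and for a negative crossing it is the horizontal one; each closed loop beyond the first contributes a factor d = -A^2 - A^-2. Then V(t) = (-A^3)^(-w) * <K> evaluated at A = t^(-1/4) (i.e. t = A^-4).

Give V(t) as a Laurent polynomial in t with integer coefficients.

-t^6 + t^5 - 2*t^4 + 3*t^3 - 2*t^2 + 3*t - 1 + t^-1 - t^-2

Derivation:
The presented braid s2 s2 s2 s1^-1 s1^-1 s1^-1 s2 s2 s3^-1 on 4 strands reduces by inverse Markov moves (closure unchanged at each step):
  Destabilize: the word has the form β·s3^-1 where s3^-1 occurs only as the final letter (β ∈ B_3); drop it and the last strand → 3 strands.
Reduced to β = s2 s2 s2 s1^-1 s1^-1 s1^-1 s2 s2 on 3 strands, 8 crossings.
Compute on β:
Braid: s2 s2 s2 s1^-1 s1^-1 s1^-1 s2 s2 on 3 strands, 8 crossings.
Writhe w = (#positive) - (#negative) = 5 - 3 = 2.
State-sum expansion of <K>. There are 2^8 = 256 states.
Smooth each crossing (0=||, 1=⌣⌢); contribution A^(Σ sign_k(1-2s_k)) * d^(L-1).
Tabulate the states by total A-exponent and number of loops L (A-exp: L × count):
  A^8: L=4 ×1
  A^6: L=3 ×8
  A^4: L=2 ×18, L=4 ×10
  A^2: L=1 ×15, L=3 ×31, L=5 ×10
  A^0: L=2 ×35, L=4 ×30, L=6 ×5
  A^-2: L=3 ×40, L=5 ×15, L=7 ×1
  A^-4: L=4 ×25, L=6 ×3
  A^-6: L=5 ×8
  A^-8: L=6 ×1
Each group contributes A^e * Σ count * d^(L-1):
Powers of d = -A^2 - A^-2: d^2 = A^4 + 2 + A^-4; d^3 = -A^6 - 3*A^2 - 3*A^-2 - A^-6; d^4 = A^8 + 4*A^4 + 6 + 4*A^-4 + A^-8; d^5 = -A^10 - 5*A^6 - 10*A^2 - 10*A^-2 - 5*A^-6 - A^-10; d^6 = A^12 + 6*A^8 + 15*A^4 + 20 + 15*A^-4 + 6*A^-8 + A^-12.
  A^8 * (d^3) = -A^14 - 3*A^10 - 3*A^6 - A^2
  A^6 * (8*d^2) = 8*A^10 + 16*A^6 + 8*A^2
  A^4 * (18*d + 10*d^3) = -10*A^10 - 48*A^6 - 48*A^2 - 10*A^-2
  A^2 * (15 + 31*d^2 + 10*d^4) = 10*A^10 + 71*A^6 + 137*A^2 + 71*A^-2 + 10*A^-6
  A^0 * (35*d + 30*d^3 + 5*d^5) = -5*A^10 - 55*A^6 - 175*A^2 - 175*A^-2 - 55*A^-6 - 5*A^-10
  A^-2 * (40*d^2 + 15*d^4 + d^6) = A^10 + 21*A^6 + 115*A^2 + 190*A^-2 + 115*A^-6 + 21*A^-10 + A^-14
  A^-4 * (25*d^3 + 3*d^5) = -3*A^6 - 40*A^2 - 105*A^-2 - 105*A^-6 - 40*A^-10 - 3*A^-14
  A^-6 * (8*d^4) = 8*A^2 + 32*A^-2 + 48*A^-6 + 32*A^-10 + 8*A^-14
  A^-8 * (d^5) = -A^2 - 5*A^-2 - 10*A^-6 - 10*A^-10 - 5*A^-14 - A^-18
Summing the groups: <K> = -A^14 + A^10 - A^6 + 3*A^2 - 2*A^-2 + 3*A^-6 - 2*A^-10 + A^-14 - A^-18
Normalise by the writhe: (-A^3)^(-w) = (-A^3)^(-2) = A^-6, so f(A) = A^-6 * <K> = -A^8 + A^4 - 1 + 3*A^-4 - 2*A^-8 + 3*A^-12 - 2*A^-16 + A^-20 - A^-24.
Substitute A = t^(-1/4), i.e. A^e → t^(-e/4): V(t) = -t^6 + t^5 - 2*t^4 + 3*t^3 - 2*t^2 + 3*t - 1 + t^-1 - t^-2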